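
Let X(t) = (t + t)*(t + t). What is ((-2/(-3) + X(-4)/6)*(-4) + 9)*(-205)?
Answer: 22345/3 ≈ 7448.3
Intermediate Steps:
X(t) = 4*t² (X(t) = (2*t)*(2*t) = 4*t²)
((-2/(-3) + X(-4)/6)*(-4) + 9)*(-205) = ((-2/(-3) + (4*(-4)²)/6)*(-4) + 9)*(-205) = ((-2*(-⅓) + (4*16)*(⅙))*(-4) + 9)*(-205) = ((⅔ + 64*(⅙))*(-4) + 9)*(-205) = ((⅔ + 32/3)*(-4) + 9)*(-205) = ((34/3)*(-4) + 9)*(-205) = (-136/3 + 9)*(-205) = -109/3*(-205) = 22345/3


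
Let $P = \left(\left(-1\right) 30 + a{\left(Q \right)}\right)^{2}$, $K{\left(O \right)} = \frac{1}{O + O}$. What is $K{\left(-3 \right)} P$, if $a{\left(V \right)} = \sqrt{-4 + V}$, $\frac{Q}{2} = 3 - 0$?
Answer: $- \frac{451}{3} + 10 \sqrt{2} \approx -136.19$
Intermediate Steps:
$Q = 6$ ($Q = 2 \left(3 - 0\right) = 2 \left(3 + 0\right) = 2 \cdot 3 = 6$)
$K{\left(O \right)} = \frac{1}{2 O}$
$P = \left(-30 + \sqrt{2}\right)^{2}$ ($P = \left(\left(-1\right) 30 + \sqrt{-4 + 6}\right)^{2} = \left(-30 + \sqrt{2}\right)^{2} \approx 817.15$)
$K{\left(-3 \right)} P = \frac{1}{2 \left(-3\right)} \left(30 - \sqrt{2}\right)^{2} = \frac{1}{2} \left(- \frac{1}{3}\right) \left(30 - \sqrt{2}\right)^{2} = - \frac{\left(30 - \sqrt{2}\right)^{2}}{6}$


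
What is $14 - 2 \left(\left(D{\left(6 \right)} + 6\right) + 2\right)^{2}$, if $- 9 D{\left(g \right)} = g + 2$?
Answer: $- \frac{7058}{81} \approx -87.136$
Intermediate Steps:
$D{\left(g \right)} = - \frac{2}{9} - \frac{g}{9}$ ($D{\left(g \right)} = - \frac{g + 2}{9} = - \frac{2 + g}{9} = - \frac{2}{9} - \frac{g}{9}$)
$14 - 2 \left(\left(D{\left(6 \right)} + 6\right) + 2\right)^{2} = 14 - 2 \left(\left(\left(- \frac{2}{9} - \frac{2}{3}\right) + 6\right) + 2\right)^{2} = 14 - 2 \left(\left(- \frac{8}{9} + 6\right) + 2\right)^{2} = 14 - 2 \left(\frac{46}{9} + 2\right)^{2} = 14 - 2 \left(\frac{64}{9}\right)^{2} = 14 - \frac{8192}{81} = - \frac{7058}{81}$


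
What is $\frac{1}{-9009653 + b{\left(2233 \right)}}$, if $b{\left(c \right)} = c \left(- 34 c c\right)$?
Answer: $- \frac{1}{378578043111} \approx -2.6415 \cdot 10^{-12}$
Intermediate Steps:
$b{\left(c \right)} = - 34 c^{3}$ ($b{\left(c \right)} = c \left(- 34 c^{2}\right) = - 34 c^{3}$)
$\frac{1}{-9009653 + b{\left(2233 \right)}} = \frac{1}{-9009653 - 34 \cdot 2233^{3}} = \frac{1}{-9009653 - 378569033458} = \frac{1}{-378578043111} = - \frac{1}{378578043111}$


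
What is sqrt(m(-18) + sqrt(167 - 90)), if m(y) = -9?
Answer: sqrt(-9 + sqrt(77)) ≈ 0.47438*I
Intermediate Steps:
sqrt(m(-18) + sqrt(167 - 90)) = sqrt(-9 + sqrt(167 - 90)) = sqrt(-9 + sqrt(77))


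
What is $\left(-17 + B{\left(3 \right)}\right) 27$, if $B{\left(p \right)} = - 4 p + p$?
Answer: $-702$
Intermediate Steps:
$B{\left(p \right)} = - 3 p$
$\left(-17 + B{\left(3 \right)}\right) 27 = \left(-17 - 9\right) 27 = \left(-26\right) 27 = -702$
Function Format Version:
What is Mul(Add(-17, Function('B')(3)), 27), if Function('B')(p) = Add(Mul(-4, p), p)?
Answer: -702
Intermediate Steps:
Function('B')(p) = Mul(-3, p)
Mul(Add(-17, Function('B')(3)), 27) = Mul(Add(-17, Mul(-3, 3)), 27) = Mul(Add(-17, -9), 27) = Mul(-26, 27) = -702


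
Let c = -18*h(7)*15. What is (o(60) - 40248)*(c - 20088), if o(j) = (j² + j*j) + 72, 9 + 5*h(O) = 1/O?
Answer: 4526549568/7 ≈ 6.4665e+8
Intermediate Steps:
h(O) = -9/5 + 1/(5*O)
o(j) = 72 + 2*j² (o(j) = (j² + j²) + 72 = 2*j² + 72 = 72 + 2*j²)
c = 3348/7 (c = -18*(1 - 9*7)/(5*7)*15 = -18*(1 - 63)/(5*7)*15 = -18*(-62)/(5*7)*15 = -18*(-62/35)*15 = (1116/35)*15 = 3348/7 ≈ 478.29)
(o(60) - 40248)*(c - 20088) = ((72 + 2*60²) - 40248)*(3348/7 - 20088) = ((72 + 2*3600) - 40248)*(-137268/7) = ((72 + 7200) - 40248)*(-137268/7) = (7272 - 40248)*(-137268/7) = -32976*(-137268/7) = 4526549568/7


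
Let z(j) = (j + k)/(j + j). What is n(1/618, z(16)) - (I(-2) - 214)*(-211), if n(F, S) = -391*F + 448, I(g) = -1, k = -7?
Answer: -27759097/618 ≈ -44918.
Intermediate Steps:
z(j) = (-7 + j)/(2*j) (z(j) = (j - 7)/(j + j) = (-7 + j)/((2*j)) = (-7 + j)*(1/(2*j)) = (-7 + j)/(2*j))
n(F, S) = 448 - 391*F
n(1/618, z(16)) - (I(-2) - 214)*(-211) = (448 - 391/618) - (-1 - 214)*(-211) = (448 - 391*1/618) - (-215)*(-211) = (448 - 391/618) - 1*45365 = 276473/618 - 45365 = -27759097/618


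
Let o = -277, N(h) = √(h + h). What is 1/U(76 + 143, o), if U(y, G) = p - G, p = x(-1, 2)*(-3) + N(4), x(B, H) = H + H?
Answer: 265/70217 - 2*√2/70217 ≈ 0.0037337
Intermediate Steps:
N(h) = √2*√h (N(h) = √(2*h) = √2*√h)
x(B, H) = 2*H
p = -12 + 2*√2 (p = (2*2)*(-3) + √2*√4 = 4*(-3) + √2*2 = -12 + 2*√2 ≈ -9.1716)
U(y, G) = -12 - G + 2*√2 (U(y, G) = (-12 + 2*√2) - G = -12 - G + 2*√2)
1/U(76 + 143, o) = 1/(-12 - 1*(-277) + 2*√2) = 1/(-12 + 277 + 2*√2) = 1/(265 + 2*√2)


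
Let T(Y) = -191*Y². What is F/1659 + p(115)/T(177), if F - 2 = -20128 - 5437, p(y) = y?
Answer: -50988355714/3309062967 ≈ -15.409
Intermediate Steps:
F = -25563 (F = 2 + (-20128 - 5437) = 2 - 25565 = -25563)
F/1659 + p(115)/T(177) = -25563/1659 + 115/((-191*177²)) = -25563*1/1659 + 115/((-191*31329)) = -8521/553 + 115/(-5983839) = -8521/553 + 115*(-1/5983839) = -8521/553 - 115/5983839 = -50988355714/3309062967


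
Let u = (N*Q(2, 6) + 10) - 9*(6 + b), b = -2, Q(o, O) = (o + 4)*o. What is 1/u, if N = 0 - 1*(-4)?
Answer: 1/22 ≈ 0.045455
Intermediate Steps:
Q(o, O) = o*(4 + o) (Q(o, O) = (4 + o)*o = o*(4 + o))
N = 4 (N = 0 + 4 = 4)
u = 22 (u = (4*(2*(4 + 2)) + 10) - 9*(6 - 2) = (4*(2*6) + 10) - 9*4 = (4*12 + 10) - 1*36 = (48 + 10) - 36 = 58 - 36 = 22)
1/u = 1/22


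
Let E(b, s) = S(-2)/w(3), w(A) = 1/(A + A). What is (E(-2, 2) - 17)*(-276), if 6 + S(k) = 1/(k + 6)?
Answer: 14214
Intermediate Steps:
w(A) = 1/(2*A)
S(k) = -6 + 1/(6 + k) (S(k) = -6 + 1/(k + 6) = -6 + 1/(6 + k))
E(b, s) = -69/2 (E(b, s) = ((-35 - 6*(-2))/(6 - 2))/(((½)/3)) = ((-35 + 12)/4)/(((½)*(⅓))) = ((¼)*(-23))/(⅙) = -23/4*6 = -69/2)
(E(-2, 2) - 17)*(-276) = (-69/2 - 17)*(-276) = -103/2*(-276) = 14214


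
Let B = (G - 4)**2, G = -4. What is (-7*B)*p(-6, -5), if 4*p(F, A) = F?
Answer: 672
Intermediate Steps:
p(F, A) = F/4
B = 64 (B = (-4 - 4)**2 = (-8)**2 = 64)
(-7*B)*p(-6, -5) = (-7*64)*((1/4)*(-6)) = -448*(-3/2) = 672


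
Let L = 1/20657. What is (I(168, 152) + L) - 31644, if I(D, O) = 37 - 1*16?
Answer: -653236310/20657 ≈ -31623.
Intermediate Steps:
L = 1/20657 ≈ 4.8410e-5
I(D, O) = 21 (I(D, O) = 37 - 16 = 21)
(I(168, 152) + L) - 31644 = (21 + 1/20657) - 31644 = 433798/20657 - 31644 = -653236310/20657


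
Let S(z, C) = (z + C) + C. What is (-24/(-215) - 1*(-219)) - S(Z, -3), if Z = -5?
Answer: 49474/215 ≈ 230.11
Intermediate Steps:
S(z, C) = z + 2*C (S(z, C) = (C + z) + C = z + 2*C)
(-24/(-215) - 1*(-219)) - S(Z, -3) = (-24/(-215) - 1*(-219)) - (-5 + 2*(-3)) = (-24*(-1/215) + 219) - (-5 - 6) = (24/215 + 219) - 1*(-11) = 47109/215 + 11 = 49474/215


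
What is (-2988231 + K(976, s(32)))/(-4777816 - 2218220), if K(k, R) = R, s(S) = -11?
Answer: 1494121/3498018 ≈ 0.42713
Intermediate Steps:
(-2988231 + K(976, s(32)))/(-4777816 - 2218220) = (-2988231 - 11)/(-4777816 - 2218220) = -2988242/(-6996036) = -2988242*(-1/6996036) = 1494121/3498018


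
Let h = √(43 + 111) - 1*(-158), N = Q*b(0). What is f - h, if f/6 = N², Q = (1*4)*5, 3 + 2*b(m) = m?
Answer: 5242 - √154 ≈ 5229.6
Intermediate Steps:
b(m) = -3/2 + m/2
Q = 20 (Q = 4*5 = 20)
N = -30 (N = 20*(-3/2 + (½)*0) = 20*(-3/2 + 0) = 20*(-3/2) = -30)
f = 5400 (f = 6*(-30)² = 6*900 = 5400)
h = 158 + √154 (h = √154 + 158 = 158 + √154 ≈ 170.41)
f - h = 5400 - (158 + √154) = 5400 + (-158 - √154) = 5242 - √154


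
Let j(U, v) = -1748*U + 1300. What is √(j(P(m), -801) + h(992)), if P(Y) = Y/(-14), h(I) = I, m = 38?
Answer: 2*√86198/7 ≈ 83.884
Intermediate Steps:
P(Y) = -Y/14 (P(Y) = Y*(-1/14) = -Y/14)
j(U, v) = 1300 - 1748*U
√(j(P(m), -801) + h(992)) = √((1300 - (-874)*38/7) + 992) = √((1300 - 1748*(-19/7)) + 992) = √((1300 + 33212/7) + 992) = √(42312/7 + 992) = √(49256/7) = 2*√86198/7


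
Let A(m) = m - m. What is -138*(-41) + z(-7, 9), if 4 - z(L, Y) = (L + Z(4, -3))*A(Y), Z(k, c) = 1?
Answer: 5662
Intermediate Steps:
A(m) = 0
z(L, Y) = 4 (z(L, Y) = 4 - (L + 1)*0 = 4 - (1 + L)*0 = 4 - 1*0 = 4 + 0 = 4)
-138*(-41) + z(-7, 9) = -138*(-41) + 4 = 5658 + 4 = 5662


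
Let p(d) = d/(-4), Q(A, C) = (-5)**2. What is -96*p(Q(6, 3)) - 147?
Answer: 453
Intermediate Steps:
Q(A, C) = 25
p(d) = -d/4 (p(d) = d*(-1/4) = -d/4)
-96*p(Q(6, 3)) - 147 = -(-24)*25 - 147 = -96*(-25/4) - 147 = 600 - 147 = 453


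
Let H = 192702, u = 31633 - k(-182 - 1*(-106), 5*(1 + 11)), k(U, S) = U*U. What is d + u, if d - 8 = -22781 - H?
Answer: -189618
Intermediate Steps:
k(U, S) = U**2
u = 25857 (u = 31633 - (-182 - 1*(-106))**2 = 31633 - (-182 + 106)**2 = 31633 - 1*(-76)**2 = 31633 - 1*5776 = 31633 - 5776 = 25857)
d = -215475 (d = 8 + (-22781 - 1*192702) = 8 + (-22781 - 192702) = 8 - 215483 = -215475)
d + u = -215475 + 25857 = -189618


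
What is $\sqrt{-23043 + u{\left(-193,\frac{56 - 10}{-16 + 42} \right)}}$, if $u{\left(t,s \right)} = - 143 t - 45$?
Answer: $\sqrt{4511} \approx 67.164$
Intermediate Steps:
$u{\left(t,s \right)} = -45 - 143 t$
$\sqrt{-23043 + u{\left(-193,\frac{56 - 10}{-16 + 42} \right)}} = \sqrt{-23043 - -27554} = \sqrt{-23043 + \left(-45 + 27599\right)} = \sqrt{-23043 + 27554} = \sqrt{4511}$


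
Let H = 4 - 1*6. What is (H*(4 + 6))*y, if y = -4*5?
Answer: 400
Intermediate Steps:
H = -2 (H = 4 - 6 = -2)
y = -20
(H*(4 + 6))*y = -2*(4 + 6)*(-20) = -2*10*(-20) = -20*(-20) = 400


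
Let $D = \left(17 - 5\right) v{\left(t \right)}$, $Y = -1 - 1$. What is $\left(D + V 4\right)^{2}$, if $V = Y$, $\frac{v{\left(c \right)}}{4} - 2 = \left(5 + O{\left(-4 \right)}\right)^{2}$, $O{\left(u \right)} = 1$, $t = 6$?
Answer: $3297856$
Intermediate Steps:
$v{\left(c \right)} = 152$ ($v{\left(c \right)} = 8 + 4 \left(5 + 1\right)^{2} = 8 + 4 \cdot 6^{2} = 8 + 4 \cdot 36 = 8 + 144 = 152$)
$Y = -2$ ($Y = -1 - 1 = -2$)
$V = -2$
$D = 1824$ ($D = \left(17 - 5\right) 152 = 12 \cdot 152 = 1824$)
$\left(D + V 4\right)^{2} = \left(1824 - 8\right)^{2} = 1816^{2} = 3297856$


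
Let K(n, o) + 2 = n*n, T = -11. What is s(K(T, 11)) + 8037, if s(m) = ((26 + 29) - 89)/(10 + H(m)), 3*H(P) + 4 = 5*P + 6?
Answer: 1679699/209 ≈ 8036.8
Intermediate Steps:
K(n, o) = -2 + n² (K(n, o) = -2 + n*n = -2 + n²)
H(P) = ⅔ + 5*P/3 (H(P) = -4/3 + (5*P + 6)/3 = -4/3 + (6 + 5*P)/3 = -4/3 + (2 + 5*P/3) = ⅔ + 5*P/3)
s(m) = -34/(32/3 + 5*m/3) (s(m) = ((26 + 29) - 89)/(10 + (⅔ + 5*m/3)) = (55 - 89)/(32/3 + 5*m/3) = -34/(32/3 + 5*m/3))
s(K(T, 11)) + 8037 = -102/(32 + 5*(-2 + (-11)²)) + 8037 = -102/(32 + 5*(-2 + 121)) + 8037 = -102/(32 + 5*119) + 8037 = -102/(32 + 595) + 8037 = -102/627 + 8037 = -102*1/627 + 8037 = -34/209 + 8037 = 1679699/209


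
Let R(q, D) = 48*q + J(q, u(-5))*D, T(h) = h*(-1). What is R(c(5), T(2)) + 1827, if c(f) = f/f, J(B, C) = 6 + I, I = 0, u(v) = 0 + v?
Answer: 1863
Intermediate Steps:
u(v) = v
J(B, C) = 6 (J(B, C) = 6 + 0 = 6)
T(h) = -h
c(f) = 1
R(q, D) = 6*D + 48*q (R(q, D) = 48*q + 6*D = 6*D + 48*q)
R(c(5), T(2)) + 1827 = (6*(-1*2) + 48*1) + 1827 = (6*(-2) + 48) + 1827 = (-12 + 48) + 1827 = 36 + 1827 = 1863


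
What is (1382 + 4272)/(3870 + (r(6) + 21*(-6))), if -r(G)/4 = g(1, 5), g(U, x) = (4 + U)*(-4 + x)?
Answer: 2827/1862 ≈ 1.5183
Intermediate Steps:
g(U, x) = (-4 + x)*(4 + U)
r(G) = -20 (r(G) = -4*(-16 - 4*1 + 4*5 + 1*5) = -4*(-16 - 4 + 20 + 5) = -4*5 = -20)
(1382 + 4272)/(3870 + (r(6) + 21*(-6))) = (1382 + 4272)/(3870 + (-20 + 21*(-6))) = 5654/(3870 + (-20 - 126)) = 5654/(3870 - 146) = 5654/3724 = 5654*(1/3724) = 2827/1862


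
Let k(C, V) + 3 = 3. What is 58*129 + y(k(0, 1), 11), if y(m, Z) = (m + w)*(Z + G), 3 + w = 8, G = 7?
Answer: 7572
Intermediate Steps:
k(C, V) = 0 (k(C, V) = -3 + 3 = 0)
w = 5 (w = -3 + 8 = 5)
y(m, Z) = (5 + m)*(7 + Z) (y(m, Z) = (m + 5)*(Z + 7) = (5 + m)*(7 + Z))
58*129 + y(k(0, 1), 11) = 58*129 + (35 + 5*11 + 7*0 + 11*0) = 7482 + (35 + 55 + 0 + 0) = 7482 + 90 = 7572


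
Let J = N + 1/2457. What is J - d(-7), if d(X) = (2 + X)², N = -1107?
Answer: -2781323/2457 ≈ -1132.0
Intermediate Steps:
J = -2719898/2457 (J = -1107 + 1/2457 = -2719898/2457 ≈ -1107.0)
J - d(-7) = -2719898/2457 - (2 - 7)² = -2719898/2457 - 1*(-5)² = -2719898/2457 - 1*25 = -2719898/2457 - 25 = -2781323/2457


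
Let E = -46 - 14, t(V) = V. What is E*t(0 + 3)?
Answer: -180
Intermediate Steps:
E = -60
E*t(0 + 3) = -60*(0 + 3) = -60*3 = -180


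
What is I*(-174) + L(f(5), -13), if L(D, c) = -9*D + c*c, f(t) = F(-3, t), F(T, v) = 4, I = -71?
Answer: 12487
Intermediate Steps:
f(t) = 4
L(D, c) = c² - 9*D (L(D, c) = -9*D + c² = c² - 9*D)
I*(-174) + L(f(5), -13) = -71*(-174) + ((-13)² - 9*4) = 12354 + (169 - 36) = 12354 + 133 = 12487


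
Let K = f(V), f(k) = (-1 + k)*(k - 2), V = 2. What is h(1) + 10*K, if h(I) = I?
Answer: 1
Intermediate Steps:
f(k) = (-1 + k)*(-2 + k)
K = 0 (K = 2 + 2² - 3*2 = 2 + 4 - 6 = 0)
h(1) + 10*K = 1 + 10*0 = 1 + 0 = 1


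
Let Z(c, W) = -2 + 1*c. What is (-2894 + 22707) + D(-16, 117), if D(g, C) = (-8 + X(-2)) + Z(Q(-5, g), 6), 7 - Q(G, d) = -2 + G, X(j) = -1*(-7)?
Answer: 19824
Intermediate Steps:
X(j) = 7
Q(G, d) = 9 - G (Q(G, d) = 7 - (-2 + G) = 7 + (2 - G) = 9 - G)
Z(c, W) = -2 + c
D(g, C) = 11 (D(g, C) = (-8 + 7) + (-2 + (9 - 1*(-5))) = -1 + (-2 + (9 + 5)) = -1 + (-2 + 14) = -1 + 12 = 11)
(-2894 + 22707) + D(-16, 117) = (-2894 + 22707) + 11 = 19813 + 11 = 19824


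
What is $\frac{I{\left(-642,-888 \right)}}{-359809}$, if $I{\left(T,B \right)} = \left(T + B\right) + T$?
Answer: $\frac{2172}{359809} \approx 0.0060365$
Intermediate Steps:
$I{\left(T,B \right)} = B + 2 T$ ($I{\left(T,B \right)} = \left(B + T\right) + T = B + 2 T$)
$\frac{I{\left(-642,-888 \right)}}{-359809} = \frac{-888 + 2 \left(-642\right)}{-359809} = \left(-888 - 1284\right) \left(- \frac{1}{359809}\right) = \left(-2172\right) \left(- \frac{1}{359809}\right) = \frac{2172}{359809}$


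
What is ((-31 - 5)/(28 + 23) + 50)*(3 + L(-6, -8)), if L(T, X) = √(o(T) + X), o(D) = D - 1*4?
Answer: 2514/17 + 2514*I*√2/17 ≈ 147.88 + 209.14*I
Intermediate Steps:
o(D) = -4 + D (o(D) = D - 4 = -4 + D)
L(T, X) = √(-4 + T + X) (L(T, X) = √((-4 + T) + X) = √(-4 + T + X))
((-31 - 5)/(28 + 23) + 50)*(3 + L(-6, -8)) = ((-31 - 5)/(28 + 23) + 50)*(3 + √(-4 - 6 - 8)) = (-36/51 + 50)*(3 + √(-18)) = (-36*1/51 + 50)*(3 + 3*I*√2) = (-12/17 + 50)*(3 + 3*I*√2) = 838*(3 + 3*I*√2)/17 = 2514/17 + 2514*I*√2/17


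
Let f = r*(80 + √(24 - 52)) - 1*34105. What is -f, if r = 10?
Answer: 33305 - 20*I*√7 ≈ 33305.0 - 52.915*I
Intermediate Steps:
f = -33305 + 20*I*√7 (f = 10*(80 + √(24 - 52)) - 1*34105 = 10*(80 + √(-28)) - 34105 = 10*(80 + 2*I*√7) - 34105 = (800 + 20*I*√7) - 34105 = -33305 + 20*I*√7 ≈ -33305.0 + 52.915*I)
-f = -(-33305 + 20*I*√7) = 33305 - 20*I*√7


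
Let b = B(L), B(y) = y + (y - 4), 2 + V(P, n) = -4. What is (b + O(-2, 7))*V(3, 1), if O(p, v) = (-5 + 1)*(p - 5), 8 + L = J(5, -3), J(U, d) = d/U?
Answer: -204/5 ≈ -40.800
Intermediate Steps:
V(P, n) = -6 (V(P, n) = -2 - 4 = -6)
L = -43/5 (L = -8 - 3/5 = -43/5 ≈ -8.6000)
O(p, v) = 20 - 4*p (O(p, v) = -4*(-5 + p) = 20 - 4*p)
B(y) = -4 + 2*y (B(y) = y + (-4 + y) = -4 + 2*y)
b = -106/5 (b = -4 + 2*(-43/5) = -4 - 86/5 = -106/5 ≈ -21.200)
(b + O(-2, 7))*V(3, 1) = (-106/5 + (20 - 4*(-2)))*(-6) = (-106/5 + (20 + 8))*(-6) = (-106/5 + 28)*(-6) = (34/5)*(-6) = -204/5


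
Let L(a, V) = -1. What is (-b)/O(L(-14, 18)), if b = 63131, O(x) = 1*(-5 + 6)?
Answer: -63131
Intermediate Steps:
O(x) = 1 (O(x) = 1*1 = 1)
(-b)/O(L(-14, 18)) = -1*63131/1 = -63131*1 = -63131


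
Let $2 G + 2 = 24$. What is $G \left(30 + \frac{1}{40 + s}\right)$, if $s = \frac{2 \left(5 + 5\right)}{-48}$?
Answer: $\frac{156882}{475} \approx 330.28$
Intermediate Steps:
$G = 11$ ($G = -1 + \frac{1}{2} \cdot 24 = -1 + 12 = 11$)
$s = - \frac{5}{12}$ ($s = 2 \cdot 10 \left(- \frac{1}{48}\right) = 20 \left(- \frac{1}{48}\right) = - \frac{5}{12} \approx -0.41667$)
$G \left(30 + \frac{1}{40 + s}\right) = 11 \left(30 + \frac{1}{40 - \frac{5}{12}}\right) = 11 \left(30 + \frac{1}{\frac{475}{12}}\right) = 11 \left(30 + \frac{12}{475}\right) = 11 \cdot \frac{14262}{475} = \frac{156882}{475}$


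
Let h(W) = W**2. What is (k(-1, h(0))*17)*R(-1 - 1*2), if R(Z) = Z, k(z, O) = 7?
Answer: -357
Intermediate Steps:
(k(-1, h(0))*17)*R(-1 - 1*2) = (7*17)*(-1 - 1*2) = 119*(-1 - 2) = 119*(-3) = -357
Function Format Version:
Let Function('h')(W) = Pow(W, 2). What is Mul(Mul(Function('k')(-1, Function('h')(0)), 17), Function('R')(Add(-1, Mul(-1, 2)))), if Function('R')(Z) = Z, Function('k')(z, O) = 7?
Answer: -357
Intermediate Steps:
Mul(Mul(Function('k')(-1, Function('h')(0)), 17), Function('R')(Add(-1, Mul(-1, 2)))) = Mul(Mul(7, 17), Add(-1, Mul(-1, 2))) = Mul(119, Add(-1, -2)) = Mul(119, -3) = -357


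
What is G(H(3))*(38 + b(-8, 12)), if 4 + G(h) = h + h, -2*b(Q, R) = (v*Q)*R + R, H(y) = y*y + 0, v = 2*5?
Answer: 7168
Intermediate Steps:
v = 10
H(y) = y² (H(y) = y² + 0 = y²)
b(Q, R) = -R/2 - 5*Q*R (b(Q, R) = -((10*Q)*R + R)/2 = -(10*Q*R + R)/2 = -(R + 10*Q*R)/2 = -R/2 - 5*Q*R)
G(h) = -4 + 2*h (G(h) = -4 + (h + h) = -4 + 2*h)
G(H(3))*(38 + b(-8, 12)) = (-4 + 2*3²)*(38 - ½*12*(1 + 10*(-8))) = (-4 + 2*9)*(38 - ½*12*(1 - 80)) = (-4 + 18)*(38 - ½*12*(-79)) = 14*(38 + 474) = 14*512 = 7168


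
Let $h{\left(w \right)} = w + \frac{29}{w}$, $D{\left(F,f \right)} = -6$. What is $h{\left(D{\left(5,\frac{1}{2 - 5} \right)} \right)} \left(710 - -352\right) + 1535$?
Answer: $-9970$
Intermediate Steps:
$h{\left(D{\left(5,\frac{1}{2 - 5} \right)} \right)} \left(710 - -352\right) + 1535 = \left(-6 + \frac{29}{-6}\right) \left(710 - -352\right) + 1535 = \left(-6 + 29 \left(- \frac{1}{6}\right)\right) \left(710 + 352\right) + 1535 = \left(-6 - \frac{29}{6}\right) 1062 + 1535 = \left(- \frac{65}{6}\right) 1062 + 1535 = -11505 + 1535 = -9970$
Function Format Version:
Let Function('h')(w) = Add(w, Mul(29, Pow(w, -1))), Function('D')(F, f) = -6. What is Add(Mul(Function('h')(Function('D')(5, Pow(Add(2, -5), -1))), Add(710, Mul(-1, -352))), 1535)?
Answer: -9970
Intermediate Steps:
Add(Mul(Function('h')(Function('D')(5, Pow(Add(2, -5), -1))), Add(710, Mul(-1, -352))), 1535) = Add(Mul(Add(-6, Mul(29, Pow(-6, -1))), Add(710, Mul(-1, -352))), 1535) = Add(Mul(Add(-6, Mul(29, Rational(-1, 6))), Add(710, 352)), 1535) = Add(Mul(Add(-6, Rational(-29, 6)), 1062), 1535) = Add(Mul(Rational(-65, 6), 1062), 1535) = Add(-11505, 1535) = -9970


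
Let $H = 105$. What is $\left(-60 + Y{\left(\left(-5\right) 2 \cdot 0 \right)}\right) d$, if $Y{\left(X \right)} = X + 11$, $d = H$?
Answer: $-5145$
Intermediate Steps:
$d = 105$
$Y{\left(X \right)} = 11 + X$
$\left(-60 + Y{\left(\left(-5\right) 2 \cdot 0 \right)}\right) d = \left(-60 + \left(11 + \left(-5\right) 2 \cdot 0\right)\right) 105 = \left(-60 + \left(11 - 0\right)\right) 105 = \left(-60 + \left(11 + 0\right)\right) 105 = \left(-60 + 11\right) 105 = \left(-49\right) 105 = -5145$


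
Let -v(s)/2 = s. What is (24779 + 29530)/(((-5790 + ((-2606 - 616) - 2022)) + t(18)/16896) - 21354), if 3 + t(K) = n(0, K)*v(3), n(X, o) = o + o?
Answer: -305868288/182409289 ≈ -1.6768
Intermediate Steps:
n(X, o) = 2*o
v(s) = -2*s
t(K) = -3 - 12*K (t(K) = -3 + (2*K)*(-2*3) = -3 + (2*K)*(-6) = -3 - 12*K)
(24779 + 29530)/(((-5790 + ((-2606 - 616) - 2022)) + t(18)/16896) - 21354) = (24779 + 29530)/(((-5790 + ((-2606 - 616) - 2022)) + (-3 - 12*18)/16896) - 21354) = 54309/(((-5790 + (-3222 - 2022)) + (-3 - 216)*(1/16896)) - 21354) = 54309/(((-5790 - 5244) - 219*1/16896) - 21354) = 54309/((-11034 - 73/5632) - 21354) = 54309/(-62143561/5632 - 21354) = 54309/(-182409289/5632) = 54309*(-5632/182409289) = -305868288/182409289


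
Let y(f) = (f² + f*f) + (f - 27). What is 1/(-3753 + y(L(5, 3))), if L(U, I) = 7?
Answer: -1/3675 ≈ -0.00027211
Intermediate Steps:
y(f) = -27 + f + 2*f² (y(f) = (f² + f²) + (-27 + f) = 2*f² + (-27 + f) = -27 + f + 2*f²)
1/(-3753 + y(L(5, 3))) = 1/(-3753 + (-27 + 7 + 2*7²)) = 1/(-3753 + (-27 + 7 + 2*49)) = 1/(-3753 + (-27 + 7 + 98)) = 1/(-3753 + 78) = 1/(-3675) = -1/3675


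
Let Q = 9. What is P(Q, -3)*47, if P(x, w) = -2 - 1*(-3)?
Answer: 47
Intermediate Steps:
P(x, w) = 1 (P(x, w) = -2 + 3 = 1)
P(Q, -3)*47 = 1*47 = 47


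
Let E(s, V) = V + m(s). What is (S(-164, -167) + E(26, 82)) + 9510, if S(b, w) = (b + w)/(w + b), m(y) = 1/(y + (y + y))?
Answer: 748255/78 ≈ 9593.0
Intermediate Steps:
m(y) = 1/(3*y) (m(y) = 1/(y + 2*y) = 1/(3*y))
S(b, w) = 1 (S(b, w) = (b + w)/(b + w) = 1)
E(s, V) = V + 1/(3*s)
(S(-164, -167) + E(26, 82)) + 9510 = (1 + (82 + (⅓)/26)) + 9510 = (1 + (82 + (⅓)*(1/26))) + 9510 = (1 + (82 + 1/78)) + 9510 = (1 + 6397/78) + 9510 = 6475/78 + 9510 = 748255/78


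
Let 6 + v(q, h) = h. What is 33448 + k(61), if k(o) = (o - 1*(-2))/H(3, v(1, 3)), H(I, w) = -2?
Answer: 66833/2 ≈ 33417.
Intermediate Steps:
v(q, h) = -6 + h
k(o) = -1 - o/2 (k(o) = (o - 1*(-2))/(-2) = (o + 2)*(-½) = (2 + o)*(-½) = -1 - o/2)
33448 + k(61) = 33448 + (-1 - ½*61) = 33448 + (-1 - 61/2) = 33448 - 63/2 = 66833/2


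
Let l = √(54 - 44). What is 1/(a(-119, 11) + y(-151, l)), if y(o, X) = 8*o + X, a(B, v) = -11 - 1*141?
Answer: -136/184959 - √10/1849590 ≈ -0.00073701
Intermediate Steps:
l = √10 ≈ 3.1623
a(B, v) = -152 (a(B, v) = -11 - 141 = -152)
y(o, X) = X + 8*o
1/(a(-119, 11) + y(-151, l)) = 1/(-152 + (√10 + 8*(-151))) = 1/(-152 + (√10 - 1208)) = 1/(-152 + (-1208 + √10)) = 1/(-1360 + √10)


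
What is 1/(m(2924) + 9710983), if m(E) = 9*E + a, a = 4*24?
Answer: 1/9737395 ≈ 1.0270e-7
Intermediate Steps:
a = 96
m(E) = 96 + 9*E (m(E) = 9*E + 96 = 96 + 9*E)
1/(m(2924) + 9710983) = 1/((96 + 9*2924) + 9710983) = 1/((96 + 26316) + 9710983) = 1/(26412 + 9710983) = 1/9737395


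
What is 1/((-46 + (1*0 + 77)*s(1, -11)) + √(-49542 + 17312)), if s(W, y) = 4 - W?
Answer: 37/13291 - I*√32230/66455 ≈ 0.0027838 - 0.0027015*I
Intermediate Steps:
1/((-46 + (1*0 + 77)*s(1, -11)) + √(-49542 + 17312)) = 1/((-46 + (1*0 + 77)*(4 - 1*1)) + √(-49542 + 17312)) = 1/((-46 + (0 + 77)*(4 - 1)) + √(-32230)) = 1/((-46 + 77*3) + I*√32230) = 1/((-46 + 231) + I*√32230) = 1/(185 + I*√32230)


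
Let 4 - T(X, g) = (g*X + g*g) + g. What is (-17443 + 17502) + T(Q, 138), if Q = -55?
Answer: -11529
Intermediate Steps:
T(X, g) = 4 - g - g**2 - X*g (T(X, g) = 4 - ((g*X + g*g) + g) = 4 - ((X*g + g**2) + g) = 4 - ((g**2 + X*g) + g) = 4 - (g + g**2 + X*g) = 4 + (-g - g**2 - X*g) = 4 - g - g**2 - X*g)
(-17443 + 17502) + T(Q, 138) = (-17443 + 17502) + (4 - 1*138 - 1*138**2 - 1*(-55)*138) = 59 + (4 - 138 - 1*19044 + 7590) = 59 + (4 - 138 - 19044 + 7590) = 59 - 11588 = -11529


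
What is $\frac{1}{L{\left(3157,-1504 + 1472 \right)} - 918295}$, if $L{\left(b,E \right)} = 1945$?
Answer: $- \frac{1}{916350} \approx -1.0913 \cdot 10^{-6}$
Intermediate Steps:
$\frac{1}{L{\left(3157,-1504 + 1472 \right)} - 918295} = \frac{1}{1945 - 918295} = \frac{1}{-916350} = - \frac{1}{916350}$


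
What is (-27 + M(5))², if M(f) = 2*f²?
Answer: 529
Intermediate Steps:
(-27 + M(5))² = (-27 + 2*5²)² = (-27 + 2*25)² = (-27 + 50)² = 23² = 529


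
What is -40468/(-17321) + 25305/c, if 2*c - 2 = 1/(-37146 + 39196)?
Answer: 599076123256/23677807 ≈ 25301.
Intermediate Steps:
c = 4101/4100 (c = 1 + 1/(2*(-37146 + 39196)) = 1 + (½)/2050 = 1 + (½)*(1/2050) = 1 + 1/4100 = 4101/4100 ≈ 1.0002)
-40468/(-17321) + 25305/c = -40468/(-17321) + 25305/(4101/4100) = -40468*(-1/17321) + 25305*(4100/4101) = 40468/17321 + 34583500/1367 = 599076123256/23677807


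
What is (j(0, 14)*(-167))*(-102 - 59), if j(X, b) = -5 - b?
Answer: -510853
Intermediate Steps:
(j(0, 14)*(-167))*(-102 - 59) = ((-5 - 1*14)*(-167))*(-102 - 59) = ((-5 - 14)*(-167))*(-161) = -19*(-167)*(-161) = 3173*(-161) = -510853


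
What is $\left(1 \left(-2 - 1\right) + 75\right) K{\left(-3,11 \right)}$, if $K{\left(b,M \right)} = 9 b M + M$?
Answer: $-20592$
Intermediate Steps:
$K{\left(b,M \right)} = M + 9 M b$ ($K{\left(b,M \right)} = 9 M b + M = M + 9 M b$)
$\left(1 \left(-2 - 1\right) + 75\right) K{\left(-3,11 \right)} = \left(1 \left(-2 - 1\right) + 75\right) 11 \left(1 + 9 \left(-3\right)\right) = \left(1 \left(-3\right) + 75\right) 11 \left(1 - 27\right) = \left(-3 + 75\right) 11 \left(-26\right) = 72 \left(-286\right) = -20592$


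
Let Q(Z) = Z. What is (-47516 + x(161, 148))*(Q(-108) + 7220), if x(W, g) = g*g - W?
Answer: -183297576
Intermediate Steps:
x(W, g) = g² - W
(-47516 + x(161, 148))*(Q(-108) + 7220) = (-47516 + (148² - 1*161))*(-108 + 7220) = (-47516 + (21904 - 161))*7112 = (-47516 + 21743)*7112 = -25773*7112 = -183297576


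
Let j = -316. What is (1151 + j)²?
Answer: 697225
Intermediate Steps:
(1151 + j)² = (1151 - 316)² = 835² = 697225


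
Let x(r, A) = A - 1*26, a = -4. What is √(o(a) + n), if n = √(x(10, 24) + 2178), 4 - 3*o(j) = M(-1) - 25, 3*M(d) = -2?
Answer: √(89 + 72*√34)/3 ≈ 7.5191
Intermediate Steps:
x(r, A) = -26 + A (x(r, A) = A - 26 = -26 + A)
M(d) = -⅔ (M(d) = (⅓)*(-2) = -⅔)
o(j) = 89/9 (o(j) = 4/3 - (-⅔ - 25)/3 = 4/3 - ⅓*(-77/3) = 4/3 + 77/9 = 89/9)
n = 8*√34 (n = √((-26 + 24) + 2178) = √(-2 + 2178) = √2176 = 8*√34 ≈ 46.648)
√(o(a) + n) = √(89/9 + 8*√34)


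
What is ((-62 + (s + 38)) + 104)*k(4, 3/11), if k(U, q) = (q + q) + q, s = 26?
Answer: 954/11 ≈ 86.727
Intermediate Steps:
k(U, q) = 3*q (k(U, q) = 2*q + q = 3*q)
((-62 + (s + 38)) + 104)*k(4, 3/11) = ((-62 + (26 + 38)) + 104)*(3*(3/11)) = ((-62 + 64) + 104)*(3*(3*(1/11))) = (2 + 104)*(3*(3/11)) = 106*(9/11) = 954/11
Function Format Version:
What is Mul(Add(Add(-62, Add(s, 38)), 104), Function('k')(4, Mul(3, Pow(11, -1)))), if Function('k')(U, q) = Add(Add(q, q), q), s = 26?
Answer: Rational(954, 11) ≈ 86.727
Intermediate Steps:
Function('k')(U, q) = Mul(3, q) (Function('k')(U, q) = Add(Mul(2, q), q) = Mul(3, q))
Mul(Add(Add(-62, Add(s, 38)), 104), Function('k')(4, Mul(3, Pow(11, -1)))) = Mul(Add(Add(-62, Add(26, 38)), 104), Mul(3, Mul(3, Pow(11, -1)))) = Mul(Add(Add(-62, 64), 104), Mul(3, Mul(3, Rational(1, 11)))) = Mul(Add(2, 104), Mul(3, Rational(3, 11))) = Mul(106, Rational(9, 11)) = Rational(954, 11)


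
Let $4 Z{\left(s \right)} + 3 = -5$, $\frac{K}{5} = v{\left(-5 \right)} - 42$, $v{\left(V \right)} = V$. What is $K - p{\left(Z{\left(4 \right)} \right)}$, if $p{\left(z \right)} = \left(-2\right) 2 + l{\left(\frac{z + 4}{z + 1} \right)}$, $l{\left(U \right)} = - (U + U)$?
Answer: $-235$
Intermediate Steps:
$K = -235$ ($K = 5 \left(-5 - 42\right) = 5 \left(-47\right) = -235$)
$Z{\left(s \right)} = -2$ ($Z{\left(s \right)} = - \frac{3}{4} + \frac{1}{4} \left(-5\right) = - \frac{3}{4} - \frac{5}{4} = -2$)
$l{\left(U \right)} = - 2 U$
$p{\left(z \right)} = -4 - \frac{2 \left(4 + z\right)}{1 + z}$ ($p{\left(z \right)} = \left(-2\right) 2 - 2 \frac{z + 4}{z + 1} = -4 - 2 \frac{4 + z}{1 + z} = -4 - \frac{2 \left(4 + z\right)}{1 + z}$)
$K - p{\left(Z{\left(4 \right)} \right)} = -235 - \frac{6 \left(-2 - -2\right)}{1 - 2} = -235 - \frac{6 \left(-2 + 2\right)}{-1} = -235 - 6 \left(-1\right) 0 = -235 - 0 = -235 + 0 = -235$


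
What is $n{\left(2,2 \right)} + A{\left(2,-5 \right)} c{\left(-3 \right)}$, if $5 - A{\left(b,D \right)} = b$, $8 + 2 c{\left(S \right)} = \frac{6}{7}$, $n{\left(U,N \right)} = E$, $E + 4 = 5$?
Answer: $- \frac{68}{7} \approx -9.7143$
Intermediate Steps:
$E = 1$ ($E = -4 + 5 = 1$)
$n{\left(U,N \right)} = 1$
$c{\left(S \right)} = - \frac{25}{7}$ ($c{\left(S \right)} = -4 + \frac{6 \cdot \frac{1}{7}}{2} = -4 + \frac{1}{2} \cdot \frac{6}{7} = -4 + \frac{3}{7} = - \frac{25}{7}$)
$A{\left(b,D \right)} = 5 - b$
$n{\left(2,2 \right)} + A{\left(2,-5 \right)} c{\left(-3 \right)} = 1 + \left(5 - 2\right) \left(- \frac{25}{7}\right) = 1 + 3 \left(- \frac{25}{7}\right) = 1 - \frac{75}{7} = - \frac{68}{7}$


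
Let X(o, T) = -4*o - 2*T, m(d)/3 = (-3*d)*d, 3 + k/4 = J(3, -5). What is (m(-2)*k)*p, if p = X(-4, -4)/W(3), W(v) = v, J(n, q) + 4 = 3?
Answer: 4608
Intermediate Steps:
J(n, q) = -1 (J(n, q) = -4 + 3 = -1)
k = -16 (k = -12 + 4*(-1) = -12 - 4 = -16)
m(d) = -9*d**2 (m(d) = 3*((-3*d)*d) = 3*(-3*d**2) = -9*d**2)
p = 8 (p = (-4*(-4) - 2*(-4))/3 = (16 + 8)*(1/3) = 24*(1/3) = 8)
(m(-2)*k)*p = (-9*(-2)**2*(-16))*8 = (-9*4*(-16))*8 = -36*(-16)*8 = 576*8 = 4608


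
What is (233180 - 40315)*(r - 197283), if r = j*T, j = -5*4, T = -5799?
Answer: -15680503095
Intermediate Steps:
j = -20
r = 115980 (r = -20*(-5799) = 115980)
(233180 - 40315)*(r - 197283) = (233180 - 40315)*(115980 - 197283) = 192865*(-81303) = -15680503095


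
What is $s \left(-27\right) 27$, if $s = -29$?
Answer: $21141$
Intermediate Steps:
$s \left(-27\right) 27 = \left(-29\right) \left(-27\right) 27 = 783 \cdot 27 = 21141$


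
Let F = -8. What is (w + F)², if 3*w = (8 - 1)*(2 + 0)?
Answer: 100/9 ≈ 11.111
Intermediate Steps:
w = 14/3 (w = ((8 - 1)*(2 + 0))/3 = (7*2)/3 = (⅓)*14 = 14/3 ≈ 4.6667)
(w + F)² = (14/3 - 8)² = (-10/3)² = 100/9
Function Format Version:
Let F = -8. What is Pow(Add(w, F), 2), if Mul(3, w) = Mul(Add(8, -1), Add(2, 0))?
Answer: Rational(100, 9) ≈ 11.111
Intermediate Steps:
w = Rational(14, 3) (w = Mul(Rational(1, 3), Mul(Add(8, -1), Add(2, 0))) = Mul(Rational(1, 3), Mul(7, 2)) = Mul(Rational(1, 3), 14) = Rational(14, 3) ≈ 4.6667)
Pow(Add(w, F), 2) = Pow(Add(Rational(14, 3), -8), 2) = Pow(Rational(-10, 3), 2) = Rational(100, 9)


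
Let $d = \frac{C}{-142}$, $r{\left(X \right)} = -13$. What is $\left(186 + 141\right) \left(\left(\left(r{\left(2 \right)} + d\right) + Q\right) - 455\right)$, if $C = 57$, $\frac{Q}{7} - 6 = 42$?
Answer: $- \frac{6147927}{142} \approx -43295.0$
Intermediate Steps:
$Q = 336$ ($Q = 42 + 7 \cdot 42 = 42 + 294 = 336$)
$d = - \frac{57}{142}$ ($d = \frac{57}{-142} = 57 \left(- \frac{1}{142}\right) = - \frac{57}{142} \approx -0.40141$)
$\left(186 + 141\right) \left(\left(\left(r{\left(2 \right)} + d\right) + Q\right) - 455\right) = \left(186 + 141\right) \left(\left(\left(-13 - \frac{57}{142}\right) + 336\right) - 455\right) = 327 \left(\left(- \frac{1903}{142} + 336\right) - 455\right) = 327 \left(\frac{45809}{142} - 455\right) = 327 \left(- \frac{18801}{142}\right) = - \frac{6147927}{142}$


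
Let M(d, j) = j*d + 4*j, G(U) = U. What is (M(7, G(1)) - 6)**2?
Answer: 25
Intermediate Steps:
M(d, j) = 4*j + d*j (M(d, j) = d*j + 4*j = 4*j + d*j)
(M(7, G(1)) - 6)**2 = (1*(4 + 7) - 6)**2 = (1*11 - 6)**2 = (11 - 6)**2 = 5**2 = 25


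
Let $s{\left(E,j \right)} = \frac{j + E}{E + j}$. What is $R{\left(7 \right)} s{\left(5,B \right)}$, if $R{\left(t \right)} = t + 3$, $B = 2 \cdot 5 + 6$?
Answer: $10$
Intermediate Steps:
$B = 16$ ($B = 10 + 6 = 16$)
$s{\left(E,j \right)} = 1$ ($s{\left(E,j \right)} = \frac{E + j}{E + j} = 1$)
$R{\left(t \right)} = 3 + t$
$R{\left(7 \right)} s{\left(5,B \right)} = \left(3 + 7\right) 1 = 10 \cdot 1 = 10$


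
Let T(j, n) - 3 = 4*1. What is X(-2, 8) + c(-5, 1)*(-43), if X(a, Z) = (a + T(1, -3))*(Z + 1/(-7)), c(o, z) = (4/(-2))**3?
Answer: 2683/7 ≈ 383.29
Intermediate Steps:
T(j, n) = 7 (T(j, n) = 3 + 4*1 = 3 + 4 = 7)
c(o, z) = -8 (c(o, z) = (4*(-1/2))**3 = (-2)**3 = -8)
X(a, Z) = (7 + a)*(-1/7 + Z) (X(a, Z) = (a + 7)*(Z + 1/(-7)) = (7 + a)*(Z - 1/7) = (7 + a)*(-1/7 + Z))
X(-2, 8) + c(-5, 1)*(-43) = (-1 + 7*8 - 1/7*(-2) + 8*(-2)) - 8*(-43) = (-1 + 56 + 2/7 - 16) + 344 = 275/7 + 344 = 2683/7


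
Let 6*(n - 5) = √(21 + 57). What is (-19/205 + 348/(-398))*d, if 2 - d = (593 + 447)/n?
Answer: 1220061626/5588915 - 8205808*√78/1117783 ≈ 153.47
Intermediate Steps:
n = 5 + √78/6 (n = 5 + √(21 + 57)/6 = 5 + √78/6 ≈ 6.4720)
d = 2 - 1040/(5 + √78/6) (d = 2 - (593 + 447)/(5 + √78/6) = 2 - 1040/(5 + √78/6) ≈ -158.69)
(-19/205 + 348/(-398))*d = (-19/205 + 348/(-398))*(-30926/137 + 1040*√78/137) = (-19*1/205 + 348*(-1/398))*(-30926/137 + 1040*√78/137) = (-19/205 - 174/199)*(-30926/137 + 1040*√78/137) = -39451*(-30926/137 + 1040*√78/137)/40795 = 1220061626/5588915 - 8205808*√78/1117783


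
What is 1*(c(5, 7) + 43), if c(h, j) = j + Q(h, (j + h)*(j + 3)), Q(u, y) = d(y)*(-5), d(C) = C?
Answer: -550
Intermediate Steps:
Q(u, y) = -5*y (Q(u, y) = y*(-5) = -5*y)
c(h, j) = j - 5*(3 + j)*(h + j) (c(h, j) = j - 5*(j + h)*(j + 3) = j - 5*(h + j)*(3 + j) = j - 5*(3 + j)*(h + j))
1*(c(5, 7) + 43) = 1*((-15*5 - 14*7 - 5*7**2 - 5*5*7) + 43) = 1*((-75 - 98 - 5*49 - 175) + 43) = 1*((-75 - 98 - 245 - 175) + 43) = 1*(-593 + 43) = 1*(-550) = -550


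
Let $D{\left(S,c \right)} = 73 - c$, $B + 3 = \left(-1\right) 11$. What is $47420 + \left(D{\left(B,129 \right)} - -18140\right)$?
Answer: $65504$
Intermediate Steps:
$B = -14$ ($B = -3 - 11 = -14$)
$47420 + \left(D{\left(B,129 \right)} - -18140\right) = 47420 + \left(\left(73 - 129\right) - -18140\right) = 47420 + \left(\left(73 - 129\right) + 18140\right) = 47420 + \left(-56 + 18140\right) = 47420 + 18084 = 65504$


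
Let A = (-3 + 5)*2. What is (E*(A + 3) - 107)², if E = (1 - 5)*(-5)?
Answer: 1089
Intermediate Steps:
E = 20 (E = -4*(-5) = 20)
A = 4 (A = 2*2 = 4)
(E*(A + 3) - 107)² = (20*(4 + 3) - 107)² = (20*7 - 107)² = (140 - 107)² = 33² = 1089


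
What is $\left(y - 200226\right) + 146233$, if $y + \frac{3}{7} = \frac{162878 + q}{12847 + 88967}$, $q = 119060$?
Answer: $- \frac{19239517495}{356349} \approx -53991.0$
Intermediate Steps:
$y = \frac{834062}{356349}$ ($y = - \frac{3}{7} + \frac{162878 + 119060}{12847 + 88967} = - \frac{3}{7} + \frac{281938}{101814} = - \frac{3}{7} + 281938 \cdot \frac{1}{101814} = - \frac{3}{7} + \frac{140969}{50907} = \frac{834062}{356349} \approx 2.3406$)
$\left(y - 200226\right) + 146233 = \left(\frac{834062}{356349} - 200226\right) + 146233 = - \frac{71349500812}{356349} + 146233 = - \frac{19239517495}{356349}$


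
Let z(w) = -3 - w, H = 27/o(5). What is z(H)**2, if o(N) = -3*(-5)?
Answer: 576/25 ≈ 23.040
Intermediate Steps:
o(N) = 15
H = 9/5 (H = 27/15 = 27*(1/15) = 9/5 ≈ 1.8000)
z(H)**2 = (-3 - 1*9/5)**2 = (-3 - 9/5)**2 = (-24/5)**2 = 576/25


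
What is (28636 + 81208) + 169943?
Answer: 279787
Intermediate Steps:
(28636 + 81208) + 169943 = 109844 + 169943 = 279787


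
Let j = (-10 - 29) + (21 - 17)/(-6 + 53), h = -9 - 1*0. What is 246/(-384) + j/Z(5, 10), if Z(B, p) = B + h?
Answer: 27337/3008 ≈ 9.0881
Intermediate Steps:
h = -9 (h = -9 + 0 = -9)
Z(B, p) = -9 + B (Z(B, p) = B - 9 = -9 + B)
j = -1829/47 (j = -39 + 4/47 = -1829/47 ≈ -38.915)
246/(-384) + j/Z(5, 10) = 246/(-384) - 1829/(47*(-9 + 5)) = 246*(-1/384) - 1829/47/(-4) = -41/64 - 1829/47*(-¼) = -41/64 + 1829/188 = 27337/3008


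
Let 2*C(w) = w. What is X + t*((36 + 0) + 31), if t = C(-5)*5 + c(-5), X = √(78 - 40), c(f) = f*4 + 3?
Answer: -3953/2 + √38 ≈ -1970.3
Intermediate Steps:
c(f) = 3 + 4*f (c(f) = 4*f + 3 = 3 + 4*f)
C(w) = w/2
X = √38 ≈ 6.1644
t = -59/2 (t = ((½)*(-5))*5 + (3 + 4*(-5)) = -5/2*5 + (3 - 20) = -25/2 - 17 = -59/2 ≈ -29.500)
X + t*((36 + 0) + 31) = √38 - 59*((36 + 0) + 31)/2 = √38 - 59*(36 + 31)/2 = √38 - 59/2*67 = √38 - 3953/2 = -3953/2 + √38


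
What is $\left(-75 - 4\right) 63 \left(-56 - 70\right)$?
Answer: $627102$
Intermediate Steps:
$\left(-75 - 4\right) 63 \left(-56 - 70\right) = \left(-75 - 4\right) 63 \left(-126\right) = \left(-79\right) 63 \left(-126\right) = \left(-4977\right) \left(-126\right) = 627102$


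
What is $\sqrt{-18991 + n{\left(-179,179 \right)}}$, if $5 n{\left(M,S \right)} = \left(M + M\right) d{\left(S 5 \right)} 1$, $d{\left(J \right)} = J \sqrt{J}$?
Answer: $\sqrt{-18991 - 64082 \sqrt{895}} \approx 1391.4 i$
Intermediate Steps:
$d{\left(J \right)} = J^{\frac{3}{2}}$
$n{\left(M,S \right)} = 2 M \sqrt{5} S^{\frac{3}{2}}$ ($n{\left(M,S \right)} = \frac{\left(M + M\right) \left(S 5\right)^{\frac{3}{2}} \cdot 1}{5} = \frac{2 M \left(5 S\right)^{\frac{3}{2}} \cdot 1}{5} = \frac{2 M 5 \sqrt{5} S^{\frac{3}{2}} \cdot 1}{5} = \frac{10 M \sqrt{5} S^{\frac{3}{2}} \cdot 1}{5} = \frac{10 M \sqrt{5} S^{\frac{3}{2}}}{5} = 2 M \sqrt{5} S^{\frac{3}{2}}$)
$\sqrt{-18991 + n{\left(-179,179 \right)}} = \sqrt{-18991 + 2 \left(-179\right) \sqrt{5} \cdot 179^{\frac{3}{2}}} = \sqrt{-18991 + 2 \left(-179\right) \sqrt{5} \cdot 179 \sqrt{179}} = \sqrt{-18991 - 64082 \sqrt{895}}$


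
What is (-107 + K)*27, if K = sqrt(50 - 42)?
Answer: -2889 + 54*sqrt(2) ≈ -2812.6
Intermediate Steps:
K = 2*sqrt(2) (K = sqrt(8) = 2*sqrt(2) ≈ 2.8284)
(-107 + K)*27 = (-107 + 2*sqrt(2))*27 = -2889 + 54*sqrt(2)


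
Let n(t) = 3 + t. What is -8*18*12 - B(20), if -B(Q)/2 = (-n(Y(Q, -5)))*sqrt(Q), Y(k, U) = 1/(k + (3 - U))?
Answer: -1728 - 85*sqrt(5)/7 ≈ -1755.2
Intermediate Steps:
Y(k, U) = 1/(3 + k - U)
B(Q) = -2*sqrt(Q)*(-3 - 1/(8 + Q)) (B(Q) = -2*(-(3 + 1/(3 + Q - 1*(-5))))*sqrt(Q) = -2*(-(3 + 1/(3 + Q + 5)))*sqrt(Q) = -2*(-(3 + 1/(8 + Q)))*sqrt(Q) = -2*(-3 - 1/(8 + Q))*sqrt(Q) = -2*sqrt(Q)*(-3 - 1/(8 + Q)))
-8*18*12 - B(20) = -8*18*12 - sqrt(20)*(50 + 6*20)/(8 + 20) = -144*12 - 2*sqrt(5)*(50 + 120)/28 = -1728 - 2*sqrt(5)*170/28 = -1728 - 85*sqrt(5)/7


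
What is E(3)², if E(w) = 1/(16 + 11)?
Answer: 1/729 ≈ 0.0013717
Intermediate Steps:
E(w) = 1/27
E(3)² = (1/27)² = 1/729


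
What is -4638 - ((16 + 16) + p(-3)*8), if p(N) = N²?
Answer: -4742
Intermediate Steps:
-4638 - ((16 + 16) + p(-3)*8) = -4638 - ((16 + 16) + (-3)²*8) = -4638 - (32 + 9*8) = -4638 - (32 + 72) = -4638 - 1*104 = -4638 - 104 = -4742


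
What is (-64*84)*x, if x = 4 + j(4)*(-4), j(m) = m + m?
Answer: 150528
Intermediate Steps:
j(m) = 2*m
x = -28 (x = 4 + (2*4)*(-4) = 4 + 8*(-4) = 4 - 32 = -28)
(-64*84)*x = -64*84*(-28) = -5376*(-28) = 150528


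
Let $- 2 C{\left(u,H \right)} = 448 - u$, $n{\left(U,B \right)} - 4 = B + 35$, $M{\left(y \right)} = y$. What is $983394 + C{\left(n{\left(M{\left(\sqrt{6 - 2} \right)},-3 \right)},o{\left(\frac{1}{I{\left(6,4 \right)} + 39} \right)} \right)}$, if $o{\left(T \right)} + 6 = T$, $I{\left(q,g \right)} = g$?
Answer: $983188$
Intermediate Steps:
$o{\left(T \right)} = -6 + T$
$n{\left(U,B \right)} = 39 + B$ ($n{\left(U,B \right)} = 4 + \left(B + 35\right) = 4 + \left(35 + B\right) = 39 + B$)
$C{\left(u,H \right)} = -224 + \frac{u}{2}$ ($C{\left(u,H \right)} = - \frac{448 - u}{2} = -224 + \frac{u}{2}$)
$983394 + C{\left(n{\left(M{\left(\sqrt{6 - 2} \right)},-3 \right)},o{\left(\frac{1}{I{\left(6,4 \right)} + 39} \right)} \right)} = 983394 - \left(224 - \frac{39 - 3}{2}\right) = 983394 + \left(-224 + \frac{1}{2} \cdot 36\right) = 983394 + \left(-224 + 18\right) = 983394 - 206 = 983188$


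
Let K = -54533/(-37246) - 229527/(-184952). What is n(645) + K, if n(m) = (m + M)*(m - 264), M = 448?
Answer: 1434354941765597/3444361096 ≈ 4.1644e+5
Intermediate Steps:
K = 9317475029/3444361096 (K = -54533*(-1/37246) - 229527*(-1/184952) = 54533/37246 + 229527/184952 = 9317475029/3444361096 ≈ 2.7051)
n(m) = (-264 + m)*(448 + m) (n(m) = (m + 448)*(m - 264) = (448 + m)*(-264 + m) = (-264 + m)*(448 + m))
n(645) + K = (-118272 + 645² + 184*645) + 9317475029/3444361096 = (-118272 + 416025 + 118680) + 9317475029/3444361096 = 416433 + 9317475029/3444361096 = 1434354941765597/3444361096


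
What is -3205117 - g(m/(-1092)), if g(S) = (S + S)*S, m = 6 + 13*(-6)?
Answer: -26541573949/8281 ≈ -3.2051e+6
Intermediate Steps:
m = -72 (m = 6 - 78 = -72)
g(S) = 2*S² (g(S) = (2*S)*S = 2*S²)
-3205117 - g(m/(-1092)) = -3205117 - 2*(-72/(-1092))² = -3205117 - 2*(-72*(-1/1092))² = -3205117 - 2*(6/91)² = -3205117 - 2*36/8281 = -3205117 - 1*72/8281 = -3205117 - 72/8281 = -26541573949/8281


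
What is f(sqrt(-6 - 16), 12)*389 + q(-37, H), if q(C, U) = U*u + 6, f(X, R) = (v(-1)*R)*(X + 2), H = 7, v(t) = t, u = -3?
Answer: -9351 - 4668*I*sqrt(22) ≈ -9351.0 - 21895.0*I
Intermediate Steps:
f(X, R) = -R*(2 + X) (f(X, R) = (-R)*(X + 2) = (-R)*(2 + X) = -R*(2 + X))
q(C, U) = 6 - 3*U (q(C, U) = U*(-3) + 6 = -3*U + 6 = 6 - 3*U)
f(sqrt(-6 - 16), 12)*389 + q(-37, H) = -1*12*(2 + sqrt(-6 - 16))*389 + (6 - 3*7) = -1*12*(2 + sqrt(-22))*389 + (6 - 21) = -1*12*(2 + I*sqrt(22))*389 - 15 = (-24 - 12*I*sqrt(22))*389 - 15 = (-9336 - 4668*I*sqrt(22)) - 15 = -9351 - 4668*I*sqrt(22)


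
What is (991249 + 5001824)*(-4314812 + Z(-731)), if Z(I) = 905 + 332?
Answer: -25851569865975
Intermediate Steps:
Z(I) = 1237
(991249 + 5001824)*(-4314812 + Z(-731)) = (991249 + 5001824)*(-4314812 + 1237) = 5993073*(-4313575) = -25851569865975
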